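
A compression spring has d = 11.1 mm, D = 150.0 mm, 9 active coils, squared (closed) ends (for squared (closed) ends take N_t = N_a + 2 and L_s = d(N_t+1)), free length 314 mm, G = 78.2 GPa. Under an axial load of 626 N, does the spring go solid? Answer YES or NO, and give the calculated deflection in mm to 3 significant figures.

NO, δ = 128 mm

k = Gd⁴/(8D³N_a) = (78.2×10³)(11.1⁴)/(8·150.0³·9) = 4.8853 N/mm
N_t = 11; L_s = 11.1·12 = 133.2 mm; δ_solid = L₀ − L_s = 314 − 133.2 = 180.8 mm
δ = F/k = 626/4.8853 = 128.14 mm
δ < δ_solid → spring does not go solid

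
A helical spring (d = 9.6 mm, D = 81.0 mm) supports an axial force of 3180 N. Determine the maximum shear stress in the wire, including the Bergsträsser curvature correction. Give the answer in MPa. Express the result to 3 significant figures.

Spring index C = D/d = 81.0/9.6 = 8.4375
K_B = (4C+2)/(4C−3) = 35.750/30.750 = 1.1626
τ₀ = 8FD/(πd³) = 8·3180·81.0/(π·9.6³) = 2.06064e+06/2779.5 = 741.38 MPa
τ_max = K·τ₀ = 1.1626 × 741.38 = 861.93 MPa

862 MPa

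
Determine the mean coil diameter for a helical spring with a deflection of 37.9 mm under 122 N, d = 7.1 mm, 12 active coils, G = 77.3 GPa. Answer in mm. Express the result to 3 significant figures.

Required rate k = F/δ = 122/37.9 = 3.219 N/mm
D = (Gd⁴/(8N_a·k))^(1/3) = (77.3×10³·7.1⁴/(8·12·3.219))^(1/3)
  = (635654)^(1/3) = 85.9819 mm

86.0 mm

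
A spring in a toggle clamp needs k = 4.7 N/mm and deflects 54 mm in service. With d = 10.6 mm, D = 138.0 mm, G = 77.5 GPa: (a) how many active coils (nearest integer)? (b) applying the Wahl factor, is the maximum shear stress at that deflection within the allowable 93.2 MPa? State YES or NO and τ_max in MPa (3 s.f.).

(a) 10 coils; (b) YES, τ_max = 82.3 MPa

N_a = Gd⁴/(8D³k) = (77.5×10³)(10.6⁴)/(8·138.0³·4.7) = 9.901 → N_a = 10
Actual rate k = Gd⁴/(8D³·10) = 4.6537 N/mm
Working load F = kδ = 4.6537·54 = 251.3 N
C = 138.0/10.6 = 13.0189; K_W = (4C−1)/(4C−4)+0.615/C = 1.1096
τ_max = K_W·8FD/(πd³) = 1.1096·74.147 = 82.276 MPa
τ_max ≤ 93.2 MPa → acceptable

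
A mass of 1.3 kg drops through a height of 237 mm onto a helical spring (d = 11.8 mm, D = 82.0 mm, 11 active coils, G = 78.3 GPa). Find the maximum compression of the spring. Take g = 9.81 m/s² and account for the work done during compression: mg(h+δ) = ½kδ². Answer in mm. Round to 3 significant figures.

k = Gd⁴/(8D³N_a) = (78.3×10³)(11.8⁴)/(8·82.0³·11) = 31.287 N/mm
W = mg = 1.3 × 9.81 = 12.753 N
½kδ² − Wδ − Wh = 0 → δ = (W + √(W² + 2kWh))/k
δ = (12.753 + √(162.64 + 189128))/31.287 = (12.753 + 435.08)/31.287 = 14.314 mm

14.3 mm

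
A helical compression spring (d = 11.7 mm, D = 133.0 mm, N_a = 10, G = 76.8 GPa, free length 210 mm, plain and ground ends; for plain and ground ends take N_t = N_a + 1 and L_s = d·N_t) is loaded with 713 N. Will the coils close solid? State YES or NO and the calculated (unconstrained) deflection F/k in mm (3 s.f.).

k = Gd⁴/(8D³N_a) = (76.8×10³)(11.7⁴)/(8·133.0³·10) = 7.6464 N/mm
N_t = 11; L_s = 11.7·11 = 128.7 mm; δ_solid = L₀ − L_s = 210 − 128.7 = 81.3 mm
δ = F/k = 713/7.6464 = 93.246 mm
δ ≥ δ_solid → spring goes solid

YES, δ = 93.2 mm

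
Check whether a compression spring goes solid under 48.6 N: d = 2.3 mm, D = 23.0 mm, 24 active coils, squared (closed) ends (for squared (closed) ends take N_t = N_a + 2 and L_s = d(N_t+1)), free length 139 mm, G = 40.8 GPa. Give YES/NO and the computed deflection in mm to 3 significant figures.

k = Gd⁴/(8D³N_a) = (40.8×10³)(2.3⁴)/(8·23.0³·24) = 0.48875 N/mm
N_t = 26; L_s = 2.3·27 = 62.1 mm; δ_solid = L₀ − L_s = 139 − 62.1 = 76.9 mm
δ = F/k = 48.6/0.48875 = 99.437 mm
δ ≥ δ_solid → spring goes solid

YES, δ = 99.4 mm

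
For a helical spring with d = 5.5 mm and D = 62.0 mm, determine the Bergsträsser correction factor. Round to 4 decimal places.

1.1188

C = D/d = 62.0/5.5 = 11.2727
K_B = (4C+2)/(4C−3) = 47.091/42.091 = 1.1188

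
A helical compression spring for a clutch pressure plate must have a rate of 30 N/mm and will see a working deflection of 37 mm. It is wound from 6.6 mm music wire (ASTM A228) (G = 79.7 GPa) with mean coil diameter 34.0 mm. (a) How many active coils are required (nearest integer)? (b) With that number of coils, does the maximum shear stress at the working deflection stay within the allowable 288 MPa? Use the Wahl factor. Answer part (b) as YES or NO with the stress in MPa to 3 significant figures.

N_a = Gd⁴/(8D³k) = (79.7×10³)(6.6⁴)/(8·34.0³·30) = 16.03 → N_a = 16
Actual rate k = Gd⁴/(8D³·16) = 30.06 N/mm
Working load F = kδ = 30.06·37 = 1112.2 N
C = 34.0/6.6 = 5.1515; K_W = (4C−1)/(4C−4)+0.615/C = 1.3000
τ_max = K_W·8FD/(πd³) = 1.3000·334.95 = 435.44 MPa
τ_max > 288 MPa → exceeds allowable

(a) 16 coils; (b) NO, τ_max = 435 MPa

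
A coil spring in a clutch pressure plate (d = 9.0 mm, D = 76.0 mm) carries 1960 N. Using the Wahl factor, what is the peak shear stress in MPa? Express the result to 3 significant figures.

611 MPa

Spring index C = D/d = 76.0/9.0 = 8.4444
K_W = (4C−1)/(4C−4) + 0.615/C = 32.778/29.778 + 0.0728 = 1.1736
τ₀ = 8FD/(πd³) = 8·1960·76.0/(π·9.0³) = 1.19168e+06/2290.2 = 520.33 MPa
τ_max = K·τ₀ = 1.1736 × 520.33 = 610.65 MPa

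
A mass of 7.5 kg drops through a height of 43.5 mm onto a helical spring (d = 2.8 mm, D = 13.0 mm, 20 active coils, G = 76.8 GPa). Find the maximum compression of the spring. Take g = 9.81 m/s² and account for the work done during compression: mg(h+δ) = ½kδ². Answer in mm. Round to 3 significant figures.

28.0 mm

k = Gd⁴/(8D³N_a) = (76.8×10³)(2.8⁴)/(8·13.0³·20) = 13.429 N/mm
W = mg = 7.5 × 9.81 = 73.575 N
½kδ² − Wδ − Wh = 0 → δ = (W + √(W² + 2kWh))/k
δ = (73.575 + √(5413.3 + 85959.3))/13.429 = (73.575 + 302.28)/13.429 = 27.988 mm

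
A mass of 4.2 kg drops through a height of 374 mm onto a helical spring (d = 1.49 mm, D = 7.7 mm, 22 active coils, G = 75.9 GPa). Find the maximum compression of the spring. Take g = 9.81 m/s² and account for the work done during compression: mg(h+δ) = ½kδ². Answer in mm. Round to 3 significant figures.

k = Gd⁴/(8D³N_a) = (75.9×10³)(1.49⁴)/(8·7.7³·22) = 4.6559 N/mm
W = mg = 4.2 × 9.81 = 41.202 N
½kδ² − Wδ − Wh = 0 → δ = (W + √(W² + 2kWh))/k
δ = (41.202 + √(1697.6 + 143490))/4.6559 = (41.202 + 381.04)/4.6559 = 90.689 mm

90.7 mm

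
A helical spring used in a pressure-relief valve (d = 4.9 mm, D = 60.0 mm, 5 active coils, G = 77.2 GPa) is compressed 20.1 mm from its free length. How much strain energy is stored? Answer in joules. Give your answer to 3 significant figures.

k = Gd⁴/(8D³N_a) = (77.2×10³)(4.9⁴)/(8·60.0³·5) = 5.151 N/mm
U = ½kδ² = 0.5 × 5.151 × 20.1² = 1040.5 N·mm = 1.0405 J

1.04 J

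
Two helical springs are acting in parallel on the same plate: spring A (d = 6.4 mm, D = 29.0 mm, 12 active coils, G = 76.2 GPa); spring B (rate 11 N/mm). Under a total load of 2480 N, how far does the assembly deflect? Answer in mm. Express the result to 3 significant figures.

k_A = Gd⁴/(8D³N_a) = (76.2×10³)(6.4⁴)/(8·29.0³·12) = 54.602 N/mm
Parallel: k_eq = 54.602 + 11 = 65.602 N/mm
δ = F/k_eq = 2480/65.602 = 37.804 mm

37.8 mm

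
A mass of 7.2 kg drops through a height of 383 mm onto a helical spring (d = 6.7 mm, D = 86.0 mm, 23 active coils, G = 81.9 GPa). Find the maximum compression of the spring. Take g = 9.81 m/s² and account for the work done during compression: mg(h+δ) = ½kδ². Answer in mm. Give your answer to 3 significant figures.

k = Gd⁴/(8D³N_a) = (81.9×10³)(6.7⁴)/(8·86.0³·23) = 1.4102 N/mm
W = mg = 7.2 × 9.81 = 70.632 N
½kδ² − Wδ − Wh = 0 → δ = (W + √(W² + 2kWh))/k
δ = (70.632 + √(4988.9 + 76295.7))/1.4102 = (70.632 + 285.1)/1.4102 = 252.27 mm

252 mm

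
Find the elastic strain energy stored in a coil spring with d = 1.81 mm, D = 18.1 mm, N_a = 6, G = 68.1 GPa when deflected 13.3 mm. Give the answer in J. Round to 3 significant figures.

k = Gd⁴/(8D³N_a) = (68.1×10³)(1.81⁴)/(8·18.1³·6) = 2.5679 N/mm
U = ½kδ² = 0.5 × 2.5679 × 13.3² = 227.12 N·mm = 0.22712 J

0.227 J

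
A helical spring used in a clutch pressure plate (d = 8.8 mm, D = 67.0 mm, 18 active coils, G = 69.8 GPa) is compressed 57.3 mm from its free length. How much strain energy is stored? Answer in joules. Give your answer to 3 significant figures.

15.9 J

k = Gd⁴/(8D³N_a) = (69.8×10³)(8.8⁴)/(8·67.0³·18) = 9.6649 N/mm
U = ½kδ² = 0.5 × 9.6649 × 57.3² = 15866 N·mm = 15.866 J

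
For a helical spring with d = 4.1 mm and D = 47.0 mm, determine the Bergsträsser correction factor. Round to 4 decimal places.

1.1167

C = D/d = 47.0/4.1 = 11.4634
K_B = (4C+2)/(4C−3) = 47.854/42.854 = 1.1167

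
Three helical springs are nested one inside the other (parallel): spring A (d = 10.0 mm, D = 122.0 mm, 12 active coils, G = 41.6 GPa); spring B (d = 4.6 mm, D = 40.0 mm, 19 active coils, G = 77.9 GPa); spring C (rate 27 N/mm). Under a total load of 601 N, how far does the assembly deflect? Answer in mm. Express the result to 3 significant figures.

k_A = Gd⁴/(8D³N_a) = (41.6×10³)(10.0⁴)/(8·122.0³·12) = 2.3864 N/mm
k_B = Gd⁴/(8D³N_a) = (77.9×10³)(4.6⁴)/(8·40.0³·19) = 3.5855 N/mm
Parallel: k_eq = 2.3864 + 3.5855 + 27 = 32.972 N/mm
δ = F/k_eq = 601/32.972 = 18.228 mm

18.2 mm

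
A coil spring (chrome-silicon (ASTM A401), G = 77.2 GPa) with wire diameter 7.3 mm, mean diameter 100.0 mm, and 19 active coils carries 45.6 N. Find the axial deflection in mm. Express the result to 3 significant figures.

k = Gd⁴/(8D³N_a) = (77.2×10³)(7.3⁴)/(8·100.0³·19) = 1.4423 N/mm
δ = F/k = 45.6 / 1.4423 = 31.615 mm

31.6 mm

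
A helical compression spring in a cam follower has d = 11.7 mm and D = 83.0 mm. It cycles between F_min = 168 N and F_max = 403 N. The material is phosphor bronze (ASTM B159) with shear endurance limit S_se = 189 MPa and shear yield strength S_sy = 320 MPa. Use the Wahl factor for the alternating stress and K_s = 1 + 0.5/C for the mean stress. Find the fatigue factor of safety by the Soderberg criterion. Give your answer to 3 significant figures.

C = D/d = 83.0/11.7 = 7.0940; K_W = (4C−1)/(4C−4)+0.615/C = 1.2098; K_s = 1+0.5/C = 1.0705
F_a = (F_max−F_min)/2 = 117.5 N; F_m = (F_max+F_min)/2 = 285.5 N
τ_a = K_W·8F_aD/(πd³) = 1.2098 × 15.506 = 18.759 MPa
τ_m = K_s·8F_mD/(πd³) = 1.0705 × 37.676 = 40.332 MPa
Soderberg: 1/n_f = τ_a/S_se + τ_m/S_sy = 18.759/189 + 40.332/320 = 0.09925 + 0.12604 = 0.22529
n_f = 1/0.22529 = 4.439

4.44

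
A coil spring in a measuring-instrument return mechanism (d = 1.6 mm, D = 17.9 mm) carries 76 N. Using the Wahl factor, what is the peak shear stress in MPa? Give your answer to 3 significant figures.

955 MPa

Spring index C = D/d = 17.9/1.6 = 11.1875
K_W = (4C−1)/(4C−4) + 0.615/C = 43.750/40.750 + 0.0550 = 1.1286
τ₀ = 8FD/(πd³) = 8·76·17.9/(π·1.6³) = 10883.2/12.868 = 845.76 MPa
τ_max = K·τ₀ = 1.1286 × 845.76 = 954.52 MPa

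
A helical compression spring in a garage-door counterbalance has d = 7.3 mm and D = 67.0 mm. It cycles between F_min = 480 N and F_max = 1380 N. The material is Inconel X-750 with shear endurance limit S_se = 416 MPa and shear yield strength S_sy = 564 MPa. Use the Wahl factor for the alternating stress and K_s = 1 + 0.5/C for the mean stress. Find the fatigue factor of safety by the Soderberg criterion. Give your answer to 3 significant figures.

0.762

C = D/d = 67.0/7.3 = 9.1781; K_W = (4C−1)/(4C−4)+0.615/C = 1.1587; K_s = 1+0.5/C = 1.0545
F_a = (F_max−F_min)/2 = 450 N; F_m = (F_max+F_min)/2 = 930 N
τ_a = K_W·8F_aD/(πd³) = 1.1587 × 197.36 = 228.68 MPa
τ_m = K_s·8F_mD/(πd³) = 1.0545 × 407.88 = 430.1 MPa
Soderberg: 1/n_f = τ_a/S_se + τ_m/S_sy = 228.68/416 + 430.1/564 = 0.54972 + 0.76258 = 1.3123
n_f = 1/1.3123 = 0.762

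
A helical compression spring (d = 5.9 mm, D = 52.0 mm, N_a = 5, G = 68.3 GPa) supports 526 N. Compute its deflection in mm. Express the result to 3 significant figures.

k = Gd⁴/(8D³N_a) = (68.3×10³)(5.9⁴)/(8·52.0³·5) = 14.715 N/mm
δ = F/k = 526 / 14.715 = 35.746 mm

35.7 mm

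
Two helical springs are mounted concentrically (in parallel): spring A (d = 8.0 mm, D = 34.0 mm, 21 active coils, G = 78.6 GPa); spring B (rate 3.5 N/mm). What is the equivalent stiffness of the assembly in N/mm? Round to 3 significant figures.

52.3 N/mm

k_A = Gd⁴/(8D³N_a) = (78.6×10³)(8.0⁴)/(8·34.0³·21) = 48.757 N/mm
Parallel: k_eq = 48.757 + 3.5 = 52.257 N/mm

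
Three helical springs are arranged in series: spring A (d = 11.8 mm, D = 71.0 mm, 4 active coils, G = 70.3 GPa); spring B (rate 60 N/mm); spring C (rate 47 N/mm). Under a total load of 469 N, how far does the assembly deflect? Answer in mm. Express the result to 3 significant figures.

k_A = Gd⁴/(8D³N_a) = (70.3×10³)(11.8⁴)/(8·71.0³·4) = 119 N/mm
Series: 1/k_eq = 1/119 + 1/60 + 1/47 = 0.046346; k_eq = 21.577 N/mm
δ = F/k_eq = 469/21.577 = 21.736 mm

21.7 mm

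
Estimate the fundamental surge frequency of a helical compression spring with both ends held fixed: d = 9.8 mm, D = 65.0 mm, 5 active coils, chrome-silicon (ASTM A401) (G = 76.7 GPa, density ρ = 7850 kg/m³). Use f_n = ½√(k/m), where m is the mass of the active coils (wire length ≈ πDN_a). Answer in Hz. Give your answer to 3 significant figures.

163 Hz

k = Gd⁴/(8D³N_a) = (76.7×10³)(9.8⁴)/(8·65.0³·5) = 64.402 N/mm = 64402 N/m
Wire length L = πDN_a = π·65.0·5 = 1021 mm
m = ρ·(πd²/4)·L = 7850 × 75.43×10⁻⁶ m² × 1.021 m = 0.60457 kg
f_n = ½√(k/m) = 0.5·√(64402/0.60457) = 0.5·√(1.0653e+05) = 163.19 Hz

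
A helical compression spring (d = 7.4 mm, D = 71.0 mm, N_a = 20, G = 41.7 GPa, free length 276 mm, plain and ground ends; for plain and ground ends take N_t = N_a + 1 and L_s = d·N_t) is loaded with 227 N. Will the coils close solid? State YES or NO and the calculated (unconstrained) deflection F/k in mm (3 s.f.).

k = Gd⁴/(8D³N_a) = (41.7×10³)(7.4⁴)/(8·71.0³·20) = 2.1836 N/mm
N_t = 21; L_s = 7.4·21 = 155.4 mm; δ_solid = L₀ − L_s = 276 − 155.4 = 120.6 mm
δ = F/k = 227/2.1836 = 103.96 mm
δ < δ_solid → spring does not go solid

NO, δ = 104 mm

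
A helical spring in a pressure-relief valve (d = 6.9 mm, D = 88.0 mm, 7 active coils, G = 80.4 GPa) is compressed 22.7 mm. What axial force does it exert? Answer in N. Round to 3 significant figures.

108 N

k = Gd⁴/(8D³N_a) = (80.4×10³)(6.9⁴)/(8·88.0³·7) = 4.7755 N/mm
F = k·δ = 4.7755 × 22.7 = 108.4 N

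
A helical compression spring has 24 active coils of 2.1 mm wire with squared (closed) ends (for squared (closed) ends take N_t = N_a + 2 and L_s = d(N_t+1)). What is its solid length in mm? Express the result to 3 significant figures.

squared (closed) ends: N_t = N_a + 2 = 24 + 2 = 26
L_s = d·(N_t+1) = 2.1 × 27 = 56.7 mm

56.7 mm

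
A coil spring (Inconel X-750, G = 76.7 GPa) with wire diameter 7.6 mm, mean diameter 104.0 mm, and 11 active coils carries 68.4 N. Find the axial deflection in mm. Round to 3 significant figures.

k = Gd⁴/(8D³N_a) = (76.7×10³)(7.6⁴)/(8·104.0³·11) = 2.585 N/mm
δ = F/k = 68.4 / 2.585 = 26.46 mm

26.5 mm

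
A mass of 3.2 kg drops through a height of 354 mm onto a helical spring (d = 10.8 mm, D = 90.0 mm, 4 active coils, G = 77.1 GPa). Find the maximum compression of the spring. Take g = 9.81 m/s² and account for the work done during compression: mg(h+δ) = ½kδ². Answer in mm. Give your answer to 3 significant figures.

k = Gd⁴/(8D³N_a) = (77.1×10³)(10.8⁴)/(8·90.0³·4) = 44.965 N/mm
W = mg = 3.2 × 9.81 = 31.392 N
½kδ² − Wδ − Wh = 0 → δ = (W + √(W² + 2kWh))/k
δ = (31.392 + √(985.46 + 999365))/44.965 = (31.392 + 1000.2)/44.965 = 22.942 mm

22.9 mm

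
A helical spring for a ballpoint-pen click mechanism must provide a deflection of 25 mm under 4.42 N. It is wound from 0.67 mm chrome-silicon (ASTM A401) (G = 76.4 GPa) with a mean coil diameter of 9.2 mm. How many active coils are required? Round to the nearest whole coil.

Required rate k = F/δ = 4.42/25 = 0.1768 N/mm
N_a = Gd⁴/(8D³k) = (76.4×10³ × 0.67⁴)/(8 × 9.2³ × 0.1768)
    = 15395.5 / 1101.38 = 13.98 → 14 coils

14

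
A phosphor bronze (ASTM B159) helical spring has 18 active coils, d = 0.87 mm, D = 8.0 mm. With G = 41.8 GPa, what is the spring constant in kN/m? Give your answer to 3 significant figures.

k = Gd⁴/(8D³N_a) = (41.8×10³ × 0.87⁴) / (8 × 8.0³ × 18)
  = 23947.1 / 73728 = 0.3248 N/mm

0.325 kN/m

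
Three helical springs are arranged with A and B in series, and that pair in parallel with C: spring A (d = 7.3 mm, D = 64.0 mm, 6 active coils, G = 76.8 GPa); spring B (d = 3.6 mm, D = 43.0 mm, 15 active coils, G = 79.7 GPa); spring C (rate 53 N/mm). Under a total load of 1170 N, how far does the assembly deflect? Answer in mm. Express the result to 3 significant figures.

k_A = Gd⁴/(8D³N_a) = (76.8×10³)(7.3⁴)/(8·64.0³·6) = 17.333 N/mm
k_B = Gd⁴/(8D³N_a) = (79.7×10³)(3.6⁴)/(8·43.0³·15) = 1.4031 N/mm
Springs A,B series: k_AB = 1/(1/17.333+1/1.4031) = 1.298 N/mm; parallel with C: k_eq = 1.298+53 = 54.298 N/mm
δ = F/k_eq = 1170/54.298 = 21.548 mm

21.5 mm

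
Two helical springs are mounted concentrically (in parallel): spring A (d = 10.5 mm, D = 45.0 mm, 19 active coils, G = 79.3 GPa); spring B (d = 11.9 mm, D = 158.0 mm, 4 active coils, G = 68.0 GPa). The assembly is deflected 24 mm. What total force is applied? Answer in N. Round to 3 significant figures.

k_A = Gd⁴/(8D³N_a) = (79.3×10³)(10.5⁴)/(8·45.0³·19) = 69.59 N/mm
k_B = Gd⁴/(8D³N_a) = (68.0×10³)(11.9⁴)/(8·158.0³·4) = 10.804 N/mm
Parallel: k_eq = 69.59 + 10.804 = 80.394 N/mm
F = k_eq·δ = 80.394·24 = 1929.5 N

1930 N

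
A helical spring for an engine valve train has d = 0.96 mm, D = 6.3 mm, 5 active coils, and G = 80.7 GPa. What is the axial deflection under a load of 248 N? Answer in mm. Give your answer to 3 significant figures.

36.2 mm

k = Gd⁴/(8D³N_a) = (80.7×10³)(0.96⁴)/(8·6.3³·5) = 6.8529 N/mm
δ = F/k = 248 / 6.8529 = 36.189 mm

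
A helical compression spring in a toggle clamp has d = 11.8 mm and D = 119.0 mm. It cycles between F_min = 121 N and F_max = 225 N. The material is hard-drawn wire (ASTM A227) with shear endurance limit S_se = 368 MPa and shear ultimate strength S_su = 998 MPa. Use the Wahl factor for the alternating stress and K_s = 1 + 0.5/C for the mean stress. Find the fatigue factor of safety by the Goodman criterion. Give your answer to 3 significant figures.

15.8

C = D/d = 119.0/11.8 = 10.0847; K_W = (4C−1)/(4C−4)+0.615/C = 1.1435; K_s = 1+0.5/C = 1.0496
F_a = (F_max−F_min)/2 = 52 N; F_m = (F_max+F_min)/2 = 173 N
τ_a = K_W·8F_aD/(πd³) = 1.1435 × 9.5906 = 10.967 MPa
τ_m = K_s·8F_mD/(πd³) = 1.0496 × 31.907 = 33.489 MPa
Goodman: 1/n_f = τ_a/S_se + τ_m/S_su = 10.967/368 + 33.489/998 = 0.02980 + 0.03356 = 0.063358
n_f = 1/0.063358 = 15.78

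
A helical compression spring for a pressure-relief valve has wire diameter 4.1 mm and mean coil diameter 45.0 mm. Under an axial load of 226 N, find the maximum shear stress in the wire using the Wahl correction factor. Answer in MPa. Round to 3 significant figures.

425 MPa

Spring index C = D/d = 45.0/4.1 = 10.9756
K_W = (4C−1)/(4C−4) + 0.615/C = 42.902/39.902 + 0.0560 = 1.1312
τ₀ = 8FD/(πd³) = 8·226·45.0/(π·4.1³) = 81360/216.52 = 375.76 MPa
τ_max = K·τ₀ = 1.1312 × 375.76 = 425.06 MPa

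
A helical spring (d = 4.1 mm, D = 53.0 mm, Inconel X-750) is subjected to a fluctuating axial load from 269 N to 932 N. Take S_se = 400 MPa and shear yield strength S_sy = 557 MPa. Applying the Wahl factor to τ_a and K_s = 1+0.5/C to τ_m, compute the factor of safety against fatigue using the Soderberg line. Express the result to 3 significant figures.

0.250

C = D/d = 53.0/4.1 = 12.9268; K_W = (4C−1)/(4C−4)+0.615/C = 1.1105; K_s = 1+0.5/C = 1.0387
F_a = (F_max−F_min)/2 = 331.5 N; F_m = (F_max+F_min)/2 = 600.5 N
τ_a = K_W·8F_aD/(πd³) = 1.1105 × 649.15 = 720.86 MPa
τ_m = K_s·8F_mD/(πd³) = 1.0387 × 1175.9 = 1221.4 MPa
Soderberg: 1/n_f = τ_a/S_se + τ_m/S_sy = 720.86/400 + 1221.4/557 = 1.80215 + 2.19282 = 3.995
n_f = 1/3.995 = 0.2503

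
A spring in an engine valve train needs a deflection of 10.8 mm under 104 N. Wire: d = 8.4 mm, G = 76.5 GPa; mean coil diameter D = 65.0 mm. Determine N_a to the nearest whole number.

18

Required rate k = F/δ = 104/10.8 = 9.6296 N/mm
N_a = Gd⁴/(8D³k) = (76.5×10³ × 8.4⁴)/(8 × 65.0³ × 9.6296)
    = 3.80872e+08 / 2.11563e+07 = 18 → 18 coils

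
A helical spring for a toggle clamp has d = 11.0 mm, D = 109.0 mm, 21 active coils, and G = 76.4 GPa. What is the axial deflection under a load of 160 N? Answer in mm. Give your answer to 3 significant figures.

k = Gd⁴/(8D³N_a) = (76.4×10³)(11.0⁴)/(8·109.0³·21) = 5.1413 N/mm
δ = F/k = 160 / 5.1413 = 31.12 mm

31.1 mm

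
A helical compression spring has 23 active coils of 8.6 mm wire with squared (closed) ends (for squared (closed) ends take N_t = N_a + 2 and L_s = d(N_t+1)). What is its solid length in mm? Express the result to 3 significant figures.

squared (closed) ends: N_t = N_a + 2 = 23 + 2 = 25
L_s = d·(N_t+1) = 8.6 × 26 = 223.6 mm

224 mm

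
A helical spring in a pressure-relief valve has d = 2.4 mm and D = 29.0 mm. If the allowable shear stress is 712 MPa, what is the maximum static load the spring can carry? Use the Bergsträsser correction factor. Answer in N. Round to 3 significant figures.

120 N

C = D/d = 29.0/2.4 = 12.0833
K_B = (4C+2)/(4C−3) = 50.333/45.333 = 1.1103
τ_max = K·8FD/(πd³) → F_max = τ_allow·πd³/(8DK)
F_max = 712·π·2.4³/(8·29.0·1.1103) = 30922/257.59 = 120.04 N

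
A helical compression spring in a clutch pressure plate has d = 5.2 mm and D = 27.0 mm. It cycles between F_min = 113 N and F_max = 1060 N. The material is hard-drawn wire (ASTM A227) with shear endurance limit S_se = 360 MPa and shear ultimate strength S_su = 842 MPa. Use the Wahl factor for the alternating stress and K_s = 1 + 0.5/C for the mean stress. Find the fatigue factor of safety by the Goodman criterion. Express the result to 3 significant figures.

C = D/d = 27.0/5.2 = 5.1923; K_W = (4C−1)/(4C−4)+0.615/C = 1.2973; K_s = 1+0.5/C = 1.0963
F_a = (F_max−F_min)/2 = 473.5 N; F_m = (F_max+F_min)/2 = 586.5 N
τ_a = K_W·8F_aD/(πd³) = 1.2973 × 231.53 = 300.38 MPa
τ_m = K_s·8F_mD/(πd³) = 1.0963 × 286.79 = 314.41 MPa
Goodman: 1/n_f = τ_a/S_se + τ_m/S_su = 300.38/360 + 314.41/842 = 0.83438 + 0.37340 = 1.2078
n_f = 1/1.2078 = 0.828

0.828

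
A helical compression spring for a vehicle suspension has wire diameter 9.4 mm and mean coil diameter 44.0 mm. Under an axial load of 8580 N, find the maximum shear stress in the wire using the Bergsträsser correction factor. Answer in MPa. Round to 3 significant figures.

1530 MPa

Spring index C = D/d = 44.0/9.4 = 4.6809
K_B = (4C+2)/(4C−3) = 20.723/15.723 = 1.3180
τ₀ = 8FD/(πd³) = 8·8580·44.0/(π·9.4³) = 3.02016e+06/2609.4 = 1157.4 MPa
τ_max = K·τ₀ = 1.3180 × 1157.4 = 1525.5 MPa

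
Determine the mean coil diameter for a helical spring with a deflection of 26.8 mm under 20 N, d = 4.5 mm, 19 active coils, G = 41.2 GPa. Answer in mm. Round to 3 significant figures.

53.0 mm

Required rate k = F/δ = 20/26.8 = 0.74627 N/mm
D = (Gd⁴/(8N_a·k))^(1/3) = (41.2×10³·4.5⁴/(8·19·0.74627))^(1/3)
  = (148939)^(1/3) = 53.0074 mm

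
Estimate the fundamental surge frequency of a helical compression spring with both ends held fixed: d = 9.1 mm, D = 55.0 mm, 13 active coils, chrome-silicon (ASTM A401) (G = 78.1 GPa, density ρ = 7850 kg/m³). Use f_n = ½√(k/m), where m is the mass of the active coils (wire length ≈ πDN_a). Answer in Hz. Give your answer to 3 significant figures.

82.1 Hz

k = Gd⁴/(8D³N_a) = (78.1×10³)(9.1⁴)/(8·55.0³·13) = 30.952 N/mm = 30952 N/m
Wire length L = πDN_a = π·55.0·13 = 2246.2 mm
m = ρ·(πd²/4)·L = 7850 × 65.039×10⁻⁶ m² × 2.2462 m = 1.1468 kg
f_n = ½√(k/m) = 0.5·√(30952/1.1468) = 0.5·√(26990) = 82.143 Hz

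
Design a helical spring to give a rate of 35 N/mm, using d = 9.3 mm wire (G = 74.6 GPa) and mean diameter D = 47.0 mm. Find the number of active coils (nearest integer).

N_a = Gd⁴/(8D³k) = (74.6×10³ × 9.3⁴)/(8 × 47.0³ × 35)
    = 5.58047e+08 / 2.90704e+07 = 19.2 → 19 coils

19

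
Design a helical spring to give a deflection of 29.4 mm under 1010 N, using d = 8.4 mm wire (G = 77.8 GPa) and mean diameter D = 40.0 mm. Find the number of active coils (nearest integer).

Required rate k = F/δ = 1010/29.4 = 34.354 N/mm
N_a = Gd⁴/(8D³k) = (77.8×10³ × 8.4⁴)/(8 × 40.0³ × 34.354)
    = 3.87344e+08 / 1.75891e+07 = 22.02 → 22 coils

22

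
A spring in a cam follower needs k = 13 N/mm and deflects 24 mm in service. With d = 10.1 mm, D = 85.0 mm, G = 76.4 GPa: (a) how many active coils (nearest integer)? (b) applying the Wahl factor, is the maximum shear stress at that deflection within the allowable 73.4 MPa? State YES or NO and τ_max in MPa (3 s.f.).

(a) 12 coils; (b) NO, τ_max = 79.8 MPa

N_a = Gd⁴/(8D³k) = (76.4×10³)(10.1⁴)/(8·85.0³·13) = 12.45 → N_a = 12
Actual rate k = Gd⁴/(8D³·12) = 13.485 N/mm
Working load F = kδ = 13.485·24 = 323.64 N
C = 85.0/10.1 = 8.4158; K_W = (4C−1)/(4C−4)+0.615/C = 1.1742
τ_max = K_W·8FD/(πd³) = 1.1742·67.992 = 79.837 MPa
τ_max > 73.4 MPa → exceeds allowable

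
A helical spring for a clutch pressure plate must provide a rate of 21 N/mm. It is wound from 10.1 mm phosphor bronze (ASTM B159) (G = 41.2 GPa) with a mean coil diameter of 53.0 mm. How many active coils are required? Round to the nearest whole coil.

17

N_a = Gd⁴/(8D³k) = (41.2×10³ × 10.1⁴)/(8 × 53.0³ × 21)
    = 4.28729e+08 / 2.50113e+07 = 17.14 → 17 coils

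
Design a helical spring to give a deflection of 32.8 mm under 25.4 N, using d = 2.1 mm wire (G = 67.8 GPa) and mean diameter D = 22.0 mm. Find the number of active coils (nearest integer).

20

Required rate k = F/δ = 25.4/32.8 = 0.77439 N/mm
N_a = Gd⁴/(8D³k) = (67.8×10³ × 2.1⁴)/(8 × 22.0³ × 0.77439)
    = 1.31858e+06 / 65965.7 = 19.99 → 20 coils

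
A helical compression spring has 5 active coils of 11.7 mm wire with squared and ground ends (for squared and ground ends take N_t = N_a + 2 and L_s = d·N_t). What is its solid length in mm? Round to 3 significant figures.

81.9 mm

squared and ground ends: N_t = N_a + 2 = 5 + 2 = 7
L_s = d·N_t = 11.7 × 7 = 81.9 mm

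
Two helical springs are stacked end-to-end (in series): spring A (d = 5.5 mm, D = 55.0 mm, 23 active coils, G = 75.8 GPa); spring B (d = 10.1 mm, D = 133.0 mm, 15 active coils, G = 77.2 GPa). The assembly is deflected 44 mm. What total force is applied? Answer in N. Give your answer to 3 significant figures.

55.5 N

k_A = Gd⁴/(8D³N_a) = (75.8×10³)(5.5⁴)/(8·55.0³·23) = 2.2658 N/mm
k_B = Gd⁴/(8D³N_a) = (77.2×10³)(10.1⁴)/(8·133.0³·15) = 2.8456 N/mm
Series: 1/k_eq = 1/2.2658 + 1/2.8456 = 0.79278; k_eq = 1.2614 N/mm
F = k_eq·δ = 1.2614·44 = 55.501 N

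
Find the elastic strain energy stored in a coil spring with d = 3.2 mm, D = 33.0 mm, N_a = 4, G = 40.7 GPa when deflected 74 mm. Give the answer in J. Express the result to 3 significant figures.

k = Gd⁴/(8D³N_a) = (40.7×10³)(3.2⁴)/(8·33.0³·4) = 3.7111 N/mm
U = ½kδ² = 0.5 × 3.7111 × 74² = 10161 N·mm = 10.161 J

10.2 J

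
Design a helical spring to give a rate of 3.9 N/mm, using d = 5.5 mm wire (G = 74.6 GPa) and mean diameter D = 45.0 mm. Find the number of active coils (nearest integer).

N_a = Gd⁴/(8D³k) = (74.6×10³ × 5.5⁴)/(8 × 45.0³ × 3.9)
    = 6.82637e+07 / 2.8431e+06 = 24.01 → 24 coils

24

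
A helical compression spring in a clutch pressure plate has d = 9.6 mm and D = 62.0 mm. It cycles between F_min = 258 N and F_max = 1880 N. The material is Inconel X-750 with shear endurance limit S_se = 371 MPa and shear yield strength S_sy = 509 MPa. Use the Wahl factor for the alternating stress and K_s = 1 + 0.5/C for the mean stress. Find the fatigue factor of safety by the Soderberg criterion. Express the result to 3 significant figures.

1.13

C = D/d = 62.0/9.6 = 6.4583; K_W = (4C−1)/(4C−4)+0.615/C = 1.2326; K_s = 1+0.5/C = 1.0774
F_a = (F_max−F_min)/2 = 811 N; F_m = (F_max+F_min)/2 = 1069 N
τ_a = K_W·8F_aD/(πd³) = 1.2326 × 144.72 = 178.39 MPa
τ_m = K_s·8F_mD/(πd³) = 1.0774 × 190.76 = 205.53 MPa
Soderberg: 1/n_f = τ_a/S_se + τ_m/S_sy = 178.39/371 + 205.53/509 = 0.48084 + 0.40380 = 0.88463
n_f = 1/0.88463 = 1.13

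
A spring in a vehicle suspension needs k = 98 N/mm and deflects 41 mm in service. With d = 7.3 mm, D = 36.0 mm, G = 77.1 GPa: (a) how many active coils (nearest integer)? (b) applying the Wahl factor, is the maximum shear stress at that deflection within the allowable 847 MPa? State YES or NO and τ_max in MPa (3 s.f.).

N_a = Gd⁴/(8D³k) = (77.1×10³)(7.3⁴)/(8·36.0³·98) = 5.986 → N_a = 6
Actual rate k = Gd⁴/(8D³·6) = 97.768 N/mm
Working load F = kδ = 97.768·41 = 4008.5 N
C = 36.0/7.3 = 4.9315; K_W = (4C−1)/(4C−4)+0.615/C = 1.3155
τ_max = K_W·8FD/(πd³) = 1.3155·944.62 = 1242.6 MPa
τ_max > 847 MPa → exceeds allowable

(a) 6 coils; (b) NO, τ_max = 1240 MPa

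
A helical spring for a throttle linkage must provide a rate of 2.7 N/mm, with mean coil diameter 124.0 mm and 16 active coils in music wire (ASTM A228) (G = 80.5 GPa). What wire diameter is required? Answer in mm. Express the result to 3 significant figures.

9.51 mm

d = (8D³N_a·k / G)^(1/4) = (8·124.0³·16·2.7 / (80.5×10³))^0.25
  = (8185.5)^0.25 = 9.5118 mm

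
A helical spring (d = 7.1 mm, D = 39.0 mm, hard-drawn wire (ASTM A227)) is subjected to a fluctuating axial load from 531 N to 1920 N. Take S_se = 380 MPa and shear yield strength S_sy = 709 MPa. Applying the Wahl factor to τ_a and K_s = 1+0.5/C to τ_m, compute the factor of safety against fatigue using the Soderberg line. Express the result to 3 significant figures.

0.853

C = D/d = 39.0/7.1 = 5.4930; K_W = (4C−1)/(4C−4)+0.615/C = 1.2789; K_s = 1+0.5/C = 1.0910
F_a = (F_max−F_min)/2 = 694.5 N; F_m = (F_max+F_min)/2 = 1225.5 N
τ_a = K_W·8F_aD/(πd³) = 1.2789 × 192.71 = 246.45 MPa
τ_m = K_s·8F_mD/(πd³) = 1.0910 × 340.05 = 371 MPa
Soderberg: 1/n_f = τ_a/S_se + τ_m/S_sy = 246.45/380 + 371/709 = 0.64856 + 0.52328 = 1.1718
n_f = 1/1.1718 = 0.8534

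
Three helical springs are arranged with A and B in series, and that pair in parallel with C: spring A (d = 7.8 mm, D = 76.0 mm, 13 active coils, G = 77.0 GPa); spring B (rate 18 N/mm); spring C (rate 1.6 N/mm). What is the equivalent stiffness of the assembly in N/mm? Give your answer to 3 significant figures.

6.24 N/mm

k_A = Gd⁴/(8D³N_a) = (77.0×10³)(7.8⁴)/(8·76.0³·13) = 6.243 N/mm
Springs A,B series: k_AB = 1/(1/6.243+1/18) = 4.6353 N/mm; parallel with C: k_eq = 4.6353+1.6 = 6.2353 N/mm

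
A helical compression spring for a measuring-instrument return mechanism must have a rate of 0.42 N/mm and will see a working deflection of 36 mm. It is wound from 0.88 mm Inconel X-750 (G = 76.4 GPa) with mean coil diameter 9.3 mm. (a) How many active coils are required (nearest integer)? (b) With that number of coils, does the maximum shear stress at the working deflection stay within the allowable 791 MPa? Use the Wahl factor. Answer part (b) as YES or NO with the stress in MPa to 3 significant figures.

N_a = Gd⁴/(8D³k) = (76.4×10³)(0.88⁴)/(8·9.3³·0.42) = 16.95 → N_a = 17
Actual rate k = Gd⁴/(8D³·17) = 0.41883 N/mm
Working load F = kδ = 0.41883·36 = 15.078 N
C = 9.3/0.88 = 10.5682; K_W = (4C−1)/(4C−4)+0.615/C = 1.1366
τ_max = K_W·8FD/(πd³) = 1.1366·523.98 = 595.54 MPa
τ_max ≤ 791 MPa → acceptable

(a) 17 coils; (b) YES, τ_max = 596 MPa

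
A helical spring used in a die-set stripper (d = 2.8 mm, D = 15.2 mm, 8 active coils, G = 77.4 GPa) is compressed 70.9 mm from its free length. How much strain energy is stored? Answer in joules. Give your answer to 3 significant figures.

53.2 J

k = Gd⁴/(8D³N_a) = (77.4×10³)(2.8⁴)/(8·15.2³·8) = 21.167 N/mm
U = ½kδ² = 0.5 × 21.167 × 70.9² = 53202 N·mm = 53.202 J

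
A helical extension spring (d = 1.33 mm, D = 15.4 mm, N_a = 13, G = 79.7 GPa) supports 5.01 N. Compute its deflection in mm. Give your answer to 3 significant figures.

7.63 mm

k = Gd⁴/(8D³N_a) = (79.7×10³)(1.33⁴)/(8·15.4³·13) = 0.65655 N/mm
δ = F/k = 5.01 / 0.65655 = 7.6308 mm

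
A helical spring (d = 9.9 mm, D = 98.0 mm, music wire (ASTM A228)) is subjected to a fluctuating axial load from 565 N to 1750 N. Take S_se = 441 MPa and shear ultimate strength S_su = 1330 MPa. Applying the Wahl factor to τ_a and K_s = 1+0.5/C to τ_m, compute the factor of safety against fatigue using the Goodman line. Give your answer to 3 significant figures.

1.58

C = D/d = 98.0/9.9 = 9.8990; K_W = (4C−1)/(4C−4)+0.615/C = 1.1464; K_s = 1+0.5/C = 1.0505
F_a = (F_max−F_min)/2 = 592.5 N; F_m = (F_max+F_min)/2 = 1157.5 N
τ_a = K_W·8F_aD/(πd³) = 1.1464 × 152.39 = 174.7 MPa
τ_m = K_s·8F_mD/(πd³) = 1.0505 × 297.7 = 312.74 MPa
Goodman: 1/n_f = τ_a/S_se + τ_m/S_su = 174.7/441 + 312.74/1330 = 0.39614 + 0.23514 = 0.63128
n_f = 1/0.63128 = 1.584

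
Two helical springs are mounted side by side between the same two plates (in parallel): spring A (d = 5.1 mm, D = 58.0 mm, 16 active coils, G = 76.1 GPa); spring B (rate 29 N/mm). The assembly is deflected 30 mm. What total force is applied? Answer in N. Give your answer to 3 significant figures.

932 N

k_A = Gd⁴/(8D³N_a) = (76.1×10³)(5.1⁴)/(8·58.0³·16) = 2.0614 N/mm
Parallel: k_eq = 2.0614 + 29 = 31.061 N/mm
F = k_eq·δ = 31.061·30 = 931.84 N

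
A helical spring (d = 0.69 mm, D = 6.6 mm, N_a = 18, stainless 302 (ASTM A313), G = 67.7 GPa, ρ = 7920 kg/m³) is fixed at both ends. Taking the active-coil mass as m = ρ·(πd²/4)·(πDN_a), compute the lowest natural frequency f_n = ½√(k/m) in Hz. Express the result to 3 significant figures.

290 Hz

k = Gd⁴/(8D³N_a) = (67.7×10³)(0.69⁴)/(8·6.6³·18) = 0.37067 N/mm = 370.67 N/m
Wire length L = πDN_a = π·6.6·18 = 373.22 mm
m = ρ·(πd²/4)·L = 7920 × 0.37393×10⁻⁶ m² × 0.37322 m = 0.0011053 kg
f_n = ½√(k/m) = 0.5·√(370.67/0.0011053) = 0.5·√(3.3536e+05) = 289.55 Hz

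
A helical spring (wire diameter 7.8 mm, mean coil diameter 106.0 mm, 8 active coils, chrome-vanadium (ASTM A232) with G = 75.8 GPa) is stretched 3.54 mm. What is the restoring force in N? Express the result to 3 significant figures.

13.0 N

k = Gd⁴/(8D³N_a) = (75.8×10³)(7.8⁴)/(8·106.0³·8) = 3.6809 N/mm
F = k·δ = 3.6809 × 3.54 = 13.03 N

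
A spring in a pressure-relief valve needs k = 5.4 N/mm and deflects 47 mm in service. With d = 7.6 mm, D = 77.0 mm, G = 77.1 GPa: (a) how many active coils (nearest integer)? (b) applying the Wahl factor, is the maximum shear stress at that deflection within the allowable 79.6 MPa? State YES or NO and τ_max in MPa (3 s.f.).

(a) 13 coils; (b) NO, τ_max = 130 MPa

N_a = Gd⁴/(8D³k) = (77.1×10³)(7.6⁴)/(8·77.0³·5.4) = 13.04 → N_a = 13
Actual rate k = Gd⁴/(8D³·13) = 5.4176 N/mm
Working load F = kδ = 5.4176·47 = 254.63 N
C = 77.0/7.6 = 10.1316; K_W = (4C−1)/(4C−4)+0.615/C = 1.1428
τ_max = K_W·8FD/(πd³) = 1.1428·113.73 = 129.98 MPa
τ_max > 79.6 MPa → exceeds allowable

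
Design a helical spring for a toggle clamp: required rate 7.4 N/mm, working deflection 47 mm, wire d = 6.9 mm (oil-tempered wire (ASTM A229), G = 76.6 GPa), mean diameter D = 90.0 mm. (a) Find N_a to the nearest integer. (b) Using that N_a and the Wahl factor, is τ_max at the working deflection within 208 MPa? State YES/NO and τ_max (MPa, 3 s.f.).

(a) 4 coils; (b) NO, τ_max = 271 MPa

N_a = Gd⁴/(8D³k) = (76.6×10³)(6.9⁴)/(8·90.0³·7.4) = 4.023 → N_a = 4
Actual rate k = Gd⁴/(8D³·4) = 7.443 N/mm
Working load F = kδ = 7.443·47 = 349.82 N
C = 90.0/6.9 = 13.0435; K_W = (4C−1)/(4C−4)+0.615/C = 1.1094
τ_max = K_W·8FD/(πd³) = 1.1094·244.05 = 270.76 MPa
τ_max > 208 MPa → exceeds allowable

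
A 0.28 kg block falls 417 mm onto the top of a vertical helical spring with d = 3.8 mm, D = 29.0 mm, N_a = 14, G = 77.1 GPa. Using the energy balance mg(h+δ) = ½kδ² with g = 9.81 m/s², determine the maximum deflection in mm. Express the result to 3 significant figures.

20.2 mm

k = Gd⁴/(8D³N_a) = (77.1×10³)(3.8⁴)/(8·29.0³·14) = 5.8854 N/mm
W = mg = 0.28 × 9.81 = 2.7468 N
½kδ² − Wδ − Wh = 0 → δ = (W + √(W² + 2kWh))/k
δ = (2.7468 + √(7.5449 + 13482.5))/5.8854 = (2.7468 + 116.15)/5.8854 = 20.201 mm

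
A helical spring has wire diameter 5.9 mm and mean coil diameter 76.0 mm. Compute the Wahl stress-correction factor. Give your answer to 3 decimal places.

C = D/d = 76.0/5.9 = 12.8814
K_W = (4C−1)/(4C−4) + 0.615/C = 50.525/47.525 + 0.0477 = 1.1109

1.111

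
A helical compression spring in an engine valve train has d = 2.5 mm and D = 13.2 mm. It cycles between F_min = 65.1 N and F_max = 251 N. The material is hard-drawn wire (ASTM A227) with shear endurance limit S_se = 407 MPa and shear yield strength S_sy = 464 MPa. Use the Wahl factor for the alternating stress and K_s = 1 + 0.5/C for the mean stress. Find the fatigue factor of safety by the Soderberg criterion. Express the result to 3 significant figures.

C = D/d = 13.2/2.5 = 5.2800; K_W = (4C−1)/(4C−4)+0.615/C = 1.2917; K_s = 1+0.5/C = 1.0947
F_a = (F_max−F_min)/2 = 92.95 N; F_m = (F_max+F_min)/2 = 158.05 N
τ_a = K_W·8F_aD/(πd³) = 1.2917 × 199.96 = 258.29 MPa
τ_m = K_s·8F_mD/(πd³) = 1.0947 × 340.01 = 372.21 MPa
Soderberg: 1/n_f = τ_a/S_se + τ_m/S_sy = 258.29/407 + 372.21/464 = 0.63462 + 0.80217 = 1.4368
n_f = 1/1.4368 = 0.696

0.696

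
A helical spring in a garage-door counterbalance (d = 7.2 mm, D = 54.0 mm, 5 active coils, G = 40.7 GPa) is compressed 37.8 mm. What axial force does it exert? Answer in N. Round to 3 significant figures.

k = Gd⁴/(8D³N_a) = (40.7×10³)(7.2⁴)/(8·54.0³·5) = 17.365 N/mm
F = k·δ = 17.365 × 37.8 = 656.41 N

656 N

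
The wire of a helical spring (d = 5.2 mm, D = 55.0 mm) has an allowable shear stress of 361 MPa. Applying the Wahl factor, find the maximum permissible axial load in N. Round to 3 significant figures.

C = D/d = 55.0/5.2 = 10.5769
K_W = (4C−1)/(4C−4) + 0.615/C = 41.308/38.308 + 0.0581 = 1.1365
τ_max = K·8FD/(πd³) → F_max = τ_allow·πd³/(8DK)
F_max = 361·π·5.2³/(8·55.0·1.1365) = 1.5947e+05/500.04 = 318.9 N

319 N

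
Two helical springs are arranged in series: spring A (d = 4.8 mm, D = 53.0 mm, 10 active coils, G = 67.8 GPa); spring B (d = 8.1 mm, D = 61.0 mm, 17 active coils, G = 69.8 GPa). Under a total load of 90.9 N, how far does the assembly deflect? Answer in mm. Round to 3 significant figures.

k_A = Gd⁴/(8D³N_a) = (67.8×10³)(4.8⁴)/(8·53.0³·10) = 3.0219 N/mm
k_B = Gd⁴/(8D³N_a) = (69.8×10³)(8.1⁴)/(8·61.0³·17) = 9.7335 N/mm
Series: 1/k_eq = 1/3.0219 + 1/9.7335 = 0.43366; k_eq = 2.306 N/mm
δ = F/k_eq = 90.9/2.306 = 39.42 mm

39.4 mm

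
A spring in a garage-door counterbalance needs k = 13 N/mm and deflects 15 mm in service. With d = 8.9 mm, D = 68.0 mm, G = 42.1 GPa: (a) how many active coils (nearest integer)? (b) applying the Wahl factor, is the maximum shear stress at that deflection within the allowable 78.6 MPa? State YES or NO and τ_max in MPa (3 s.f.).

(a) 8 coils; (b) YES, τ_max = 57.7 MPa

N_a = Gd⁴/(8D³k) = (42.1×10³)(8.9⁴)/(8·68.0³·13) = 8.078 → N_a = 8
Actual rate k = Gd⁴/(8D³·8) = 13.126 N/mm
Working load F = kδ = 13.126·15 = 196.89 N
C = 68.0/8.9 = 7.6404; K_W = (4C−1)/(4C−4)+0.615/C = 1.1934
τ_max = K_W·8FD/(πd³) = 1.1934·48.362 = 57.717 MPa
τ_max ≤ 78.6 MPa → acceptable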